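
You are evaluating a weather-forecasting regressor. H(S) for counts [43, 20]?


Probabilities: [43/63, 20/63] ≈ [0.6825, 0.3175]
H = -((43/63)·log₂(43/63) + (20/63)·log₂(20/63))
  = 0.9016 bits

0.9016 bits


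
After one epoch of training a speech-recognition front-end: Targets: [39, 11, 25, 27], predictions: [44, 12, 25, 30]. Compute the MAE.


Absolute errors: |39-44|=5, |11-12|=1, |25-25|=0, |27-30|=3
Sum = 9
MAE = 9/4 = 9/4

9/4


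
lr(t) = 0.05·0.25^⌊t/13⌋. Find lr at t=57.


n_drops = ⌊57/13⌋ = 4
lr = 0.05·0.25^4 = 0.05·0.00390625 = 0.0001953125

0.0001953125


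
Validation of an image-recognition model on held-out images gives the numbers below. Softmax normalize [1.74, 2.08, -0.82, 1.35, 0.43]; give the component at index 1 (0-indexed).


Exponentials: e^1.74=5.6973, e^2.08=8.0045, e^-0.82=0.4404, e^1.35=3.8574, e^0.43=1.5373
Sum = 19.5369
Softmax = [0.2916, 0.4097, 0.0225, 0.1974, 0.0787]
p[1] = 8.0045/19.5369 = 0.4097

0.4097


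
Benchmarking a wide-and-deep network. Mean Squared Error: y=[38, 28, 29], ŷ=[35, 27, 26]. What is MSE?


Squared errors: (38-35)²=9, (28-27)²=1, (29-26)²=9
Sum = 19
MSE = 19/3 = 19/3

19/3


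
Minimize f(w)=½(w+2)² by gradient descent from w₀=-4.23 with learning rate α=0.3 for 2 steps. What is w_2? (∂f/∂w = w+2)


step 1: grad = -4.23+2 = -2.23; w = -4.23 - 0.3·(-2.23) = -3.561
step 2: grad = -3.561+2 = -1.561; w = -3.561 - 0.3·(-1.561) = -3.0927

-3.0927


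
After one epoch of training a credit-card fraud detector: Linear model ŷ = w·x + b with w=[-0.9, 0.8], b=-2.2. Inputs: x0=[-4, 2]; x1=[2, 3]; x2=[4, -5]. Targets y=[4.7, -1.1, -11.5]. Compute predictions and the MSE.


ŷ0 = (-0.9)·(-4) + (0.8)·(2) - 2.2 = 3.0
ŷ1 = (-0.9)·(2) + (0.8)·(3) - 2.2 = -1.6
ŷ2 = (-0.9)·(4) + (0.8)·(-5) - 2.2 = -9.8
errors² = [2.89, 0.25, 2.89]
MSE = 6.0300/3 = 2.01

2.01


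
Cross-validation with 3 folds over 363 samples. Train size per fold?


Fold size = 363/3 = 121
Training per fold = 363 - 121 = 242

242


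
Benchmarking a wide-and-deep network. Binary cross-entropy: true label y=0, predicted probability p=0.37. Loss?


BCE = -[y·ln(p) + (1-y)·ln(1-p)]
= -0 - 1·ln(1-0.37)
= -ln(0.63) = 0.462

0.462


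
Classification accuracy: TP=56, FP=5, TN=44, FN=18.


Accuracy = (TP+TN)/(TP+TN+FP+FN)
= (56+44)/(123)
= 100/123 = 81.3%

81.3%


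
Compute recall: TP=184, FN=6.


Recall = TP/(TP+FN)
= 184/(184+6)
= 184/190 = 96.84%

96.84%


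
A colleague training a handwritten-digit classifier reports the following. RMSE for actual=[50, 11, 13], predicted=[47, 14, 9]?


MSE = 34/3 = 11.3333
RMSE = √(34/3) = 3.3665

3.3665


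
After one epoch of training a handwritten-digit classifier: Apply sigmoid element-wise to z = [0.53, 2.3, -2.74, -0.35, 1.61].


σ(0.53) = 1/(1+e^-0.53) = 0.6295
σ(2.3) = 1/(1+e^-2.3) = 0.9089
σ(-2.74) = 1/(1+e^2.74) = 0.0607
σ(-0.35) = 1/(1+e^0.35) = 0.4134
σ(1.61) = 1/(1+e^-1.61) = 0.8334
result = [0.6295, 0.9089, 0.0607, 0.4134, 0.8334]

[0.6295, 0.9089, 0.0607, 0.4134, 0.8334]


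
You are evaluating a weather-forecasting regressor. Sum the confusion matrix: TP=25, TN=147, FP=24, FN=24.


Total = TP + TN + FP + FN
= 25 + 147 + 24 + 24
= 220
(Predicted positive: 49, predicted negative: 171)

220


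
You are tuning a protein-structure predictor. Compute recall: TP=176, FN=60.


Recall = TP/(TP+FN)
= 176/(176+60)
= 176/236 = 74.58%

74.58%


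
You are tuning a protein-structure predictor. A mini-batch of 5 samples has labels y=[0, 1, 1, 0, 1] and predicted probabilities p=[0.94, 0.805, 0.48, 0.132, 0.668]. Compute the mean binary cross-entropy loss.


L[0] = -ln(1-0.94) = -ln(0.06) = 2.8134
L[1] = -ln(0.805) = 0.2169
L[2] = -ln(0.48) = 0.734
L[3] = -ln(1-0.132) = -ln(0.868) = 0.1416
L[4] = -ln(0.668) = 0.4035
mean = (2.8134 + 0.2169 + 0.734 + 0.1416 + 0.4035)/5 = 0.8619

0.8619


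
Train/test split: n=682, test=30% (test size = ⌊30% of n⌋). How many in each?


Test = ⌊682·30/100⌋ = 204
Train = 682 - 204 = 478

Train: 478, Test: 204


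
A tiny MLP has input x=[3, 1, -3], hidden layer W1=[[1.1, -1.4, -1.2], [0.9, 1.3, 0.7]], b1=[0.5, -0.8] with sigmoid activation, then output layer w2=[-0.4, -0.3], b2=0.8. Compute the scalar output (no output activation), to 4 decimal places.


z1[0] = (1.1)·(3) + (-1.4)·(1) + (-1.2)·(-3) + 0.5 = 6.0
z1[1] = (0.9)·(3) + (1.3)·(1) + (0.7)·(-3) - 0.8 = 1.1
h = sigmoid(z1) = [0.9975, 0.7503]
output = (-0.4)·(0.9975) + (-0.3)·(0.7503) + 0.8 = 0.1759

0.1759


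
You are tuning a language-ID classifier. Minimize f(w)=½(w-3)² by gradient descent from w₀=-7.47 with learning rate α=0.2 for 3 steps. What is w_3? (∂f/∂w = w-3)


step 1: grad = -7.47-3 = -10.47; w = -7.47 - 0.2·(-10.47) = -5.376
step 2: grad = -5.376-3 = -8.376; w = -5.376 - 0.2·(-8.376) = -3.7008
step 3: grad = -3.7008-3 = -6.7008; w = -3.7008 - 0.2·(-6.7008) = -2.36064

-2.36064


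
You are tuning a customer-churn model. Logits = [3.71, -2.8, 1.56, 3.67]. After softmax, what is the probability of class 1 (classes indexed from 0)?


Exponentials: e^3.71=40.8538, e^-2.8=0.0608, e^1.56=4.7588, e^3.67=39.2519
Sum = 84.9253
Softmax = [0.4811, 0.0007, 0.056, 0.4622]
p[1] = 0.0608/84.9253 = 0.0007

0.0007


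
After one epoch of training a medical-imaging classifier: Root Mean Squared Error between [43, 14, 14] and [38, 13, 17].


MSE = 35/3 = 11.6667
RMSE = √(35/3) = 3.4157

3.4157


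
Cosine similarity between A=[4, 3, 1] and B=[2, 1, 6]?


A·B = 4·2 + 3·1 + 1·6 = 17
‖A‖ = √26 = 5.099, ‖B‖ = √41 = 6.4031
cos = 17/(√26·√41) = 17/√1066 = 0.5207

0.5207


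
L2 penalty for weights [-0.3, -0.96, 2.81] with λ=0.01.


‖w‖₂² = (-0.3)² + (-0.96)² + (2.81)²
     = 0.09 + 0.9216 + 7.8961
     = 8.9077
λ·‖w‖₂² = 0.01·8.9077 = 0.089077

0.089077


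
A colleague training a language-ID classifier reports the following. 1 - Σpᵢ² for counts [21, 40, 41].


Probabilities: [21/102, 40/102, 41/102] ≈ [0.2059, 0.3922, 0.402]
Σpᵢ² = (441 + 1600 + 1681)/102² = 3722/10404
Gini = 1 - Σpᵢ² = 1 - 3722/10404 = 0.6423

0.6423


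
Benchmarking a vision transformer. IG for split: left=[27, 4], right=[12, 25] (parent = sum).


Parent = [39, 29], H_parent = 0.9843
H_left = 0.5548 (n=31), H_right = 0.909 (n=37)
H_children = (31/68)·0.5548 + (37/68)·0.909 = 0.7475
IG = 0.9843 - 0.7475 = 0.2368

0.2368


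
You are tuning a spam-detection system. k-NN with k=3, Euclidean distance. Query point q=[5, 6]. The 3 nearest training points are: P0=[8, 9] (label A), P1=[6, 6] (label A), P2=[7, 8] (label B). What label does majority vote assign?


d(q,P0) = 4.2426  (label A)
d(q,P1) = 1.0  (label A)
d(q,P2) = 2.8284  (label B)
Votes: A=2, B=1
Majority → A

A


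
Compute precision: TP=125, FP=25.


Precision = TP/(TP+FP)
= 125/(125+25)
= 125/150 = 83.33%

83.33%


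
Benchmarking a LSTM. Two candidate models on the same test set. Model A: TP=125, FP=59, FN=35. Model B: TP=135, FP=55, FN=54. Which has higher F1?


Model A: P=125/184=0.6793, R=125/160=0.7812, F1=2PR/(P+R)=2TP/(2TP+FP+FN)=250/344=0.7267
Model B: P=135/190=0.7105, R=135/189=0.7143, F1=2PR/(P+R)=2TP/(2TP+FP+FN)=270/379=0.7124
0.7267 > 0.7124 → Model A

Model A


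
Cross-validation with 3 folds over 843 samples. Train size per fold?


Fold size = 843/3 = 281
Training per fold = 843 - 281 = 562

562


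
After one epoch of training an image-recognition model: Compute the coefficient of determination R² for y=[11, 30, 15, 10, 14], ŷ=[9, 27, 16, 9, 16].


ȳ = 16
SS_res = Σ(y-ŷ)² = 19
SS_tot = Σ(y-ȳ)² = 262
R² = 1 - SS_res/SS_tot = 1 - 0.0725 = 0.9275

0.9275


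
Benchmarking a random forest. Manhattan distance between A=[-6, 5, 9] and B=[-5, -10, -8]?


d = |-6+ 5| + |5+ 10| + |9+ 8|
  = 1 + 15 + 17
  = 33

33


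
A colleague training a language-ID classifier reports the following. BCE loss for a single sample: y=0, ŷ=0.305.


BCE = -[y·ln(p) + (1-y)·ln(1-p)]
= -0 - 1·ln(1-0.305)
= -ln(0.695) = 0.3638

0.3638


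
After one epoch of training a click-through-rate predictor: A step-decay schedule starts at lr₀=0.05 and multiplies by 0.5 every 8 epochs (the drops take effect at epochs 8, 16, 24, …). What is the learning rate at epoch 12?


n_drops = ⌊12/8⌋ = 1
lr = 0.05·0.5^1 = 0.05·0.5 = 0.025

0.025


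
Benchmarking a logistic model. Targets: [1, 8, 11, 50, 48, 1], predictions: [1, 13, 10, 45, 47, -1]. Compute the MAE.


Absolute errors: |1-1|=0, |8-13|=5, |11-10|=1, |50-45|=5, |48-47|=1, |1+ 1|=2
Sum = 14
MAE = 14/6 = 7/3

7/3


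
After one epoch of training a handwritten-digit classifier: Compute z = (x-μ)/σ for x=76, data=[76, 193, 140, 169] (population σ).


μ = 144.5, σ = 43.775
z = (76 - 144.5)/43.775 = -1.5648

-1.5648


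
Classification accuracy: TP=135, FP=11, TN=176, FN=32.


Accuracy = (TP+TN)/(TP+TN+FP+FN)
= (135+176)/(354)
= 311/354 = 87.85%

87.85%


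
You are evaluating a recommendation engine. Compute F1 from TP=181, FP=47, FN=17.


Precision = 181/228 = 0.7939
Recall = 181/198 = 0.9141
F1 = 2·P·R/(P+R) = 2·TP/(2·TP+FP+FN) = 362/(362+47+17) = 362/426 = 0.8498

0.8498


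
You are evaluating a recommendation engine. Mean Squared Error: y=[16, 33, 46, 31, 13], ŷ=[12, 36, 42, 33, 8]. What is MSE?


Squared errors: (16-12)²=16, (33-36)²=9, (46-42)²=16, (31-33)²=4, (13-8)²=25
Sum = 70
MSE = 70/5 = 14

14


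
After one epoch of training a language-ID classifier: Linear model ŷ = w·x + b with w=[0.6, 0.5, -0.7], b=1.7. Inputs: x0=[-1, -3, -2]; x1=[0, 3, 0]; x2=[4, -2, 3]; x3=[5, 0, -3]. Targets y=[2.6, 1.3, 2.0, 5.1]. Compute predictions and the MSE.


ŷ0 = (0.6)·(-1) + (0.5)·(-3) + (-0.7)·(-2) + 1.7 = 1.0
ŷ1 = (0.6)·(0) + (0.5)·(3) + (-0.7)·(0) + 1.7 = 3.2
ŷ2 = (0.6)·(4) + (0.5)·(-2) + (-0.7)·(3) + 1.7 = 1.0
ŷ3 = (0.6)·(5) + (0.5)·(0) + (-0.7)·(-3) + 1.7 = 6.8
errors² = [2.56, 3.61, 1.0, 2.89]
MSE = 10.0600/4 = 2.515

2.515


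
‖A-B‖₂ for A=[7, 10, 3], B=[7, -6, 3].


d = √((7-7)² + (10+ 6)² + (3-3)²)
  = √(0 + 256 + 0)
  = √256 = 16.0

16.0


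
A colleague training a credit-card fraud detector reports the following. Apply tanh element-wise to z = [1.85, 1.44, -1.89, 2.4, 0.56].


tanh(1.85) = 0.9517
tanh(1.44) = 0.8937
tanh(-1.89) = -0.9554
tanh(2.4) = 0.9837
tanh(0.56) = 0.508
result = [0.9517, 0.8937, -0.9554, 0.9837, 0.508]

[0.9517, 0.8937, -0.9554, 0.9837, 0.508]


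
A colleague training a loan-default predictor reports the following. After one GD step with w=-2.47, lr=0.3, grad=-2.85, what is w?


w_new = w - α·∇
= -2.47 - 0.3·-2.85
= -2.47 + 0.855
= -1.615

-1.615


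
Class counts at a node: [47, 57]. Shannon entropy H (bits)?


Probabilities: [47/104, 57/104] ≈ [0.4519, 0.5481]
H = -((47/104)·log₂(47/104) + (57/104)·log₂(57/104))
  = 0.9933 bits

0.9933 bits


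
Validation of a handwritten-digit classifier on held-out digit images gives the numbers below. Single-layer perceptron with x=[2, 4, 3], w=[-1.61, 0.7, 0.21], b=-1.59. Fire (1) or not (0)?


z = (2)·(-1.61) + (4)·(0.7) + (3)·(0.21) - 1.59
  = -1.38
step(z) = 0 (z<0)

0


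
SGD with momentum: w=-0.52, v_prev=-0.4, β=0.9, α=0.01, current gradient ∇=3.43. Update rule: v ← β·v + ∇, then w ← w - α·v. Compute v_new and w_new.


v_new = 0.9·-0.4 + 3.43 = -0.36 + 3.43 = 3.07
w_new = -0.52 - 0.01·3.07 = -0.52 - 0.0307 = -0.5507

v_new=3.07, w_new=-0.5507


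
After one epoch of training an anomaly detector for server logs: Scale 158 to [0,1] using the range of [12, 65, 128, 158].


min=12, max=158
(158-12)/(158-12) = 146/146 = 1.0

1.0


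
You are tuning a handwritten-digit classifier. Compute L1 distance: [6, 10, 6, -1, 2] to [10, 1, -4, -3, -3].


d = |6-10| + |10-1| + |6+ 4| + |-1+ 3| + |2+ 3|
  = 4 + 9 + 10 + 2 + 5
  = 30

30


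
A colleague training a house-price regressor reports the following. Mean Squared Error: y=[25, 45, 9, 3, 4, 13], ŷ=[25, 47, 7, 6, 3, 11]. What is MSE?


Squared errors: (25-25)²=0, (45-47)²=4, (9-7)²=4, (3-6)²=9, (4-3)²=1, (13-11)²=4
Sum = 22
MSE = 22/6 = 11/3

11/3


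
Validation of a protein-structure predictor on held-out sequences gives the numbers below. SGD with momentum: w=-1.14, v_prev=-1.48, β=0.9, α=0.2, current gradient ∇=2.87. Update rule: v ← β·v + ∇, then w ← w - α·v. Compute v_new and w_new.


v_new = 0.9·-1.48 + 2.87 = -1.332 + 2.87 = 1.538
w_new = -1.14 - 0.2·1.538 = -1.14 - 0.3076 = -1.4476

v_new=1.538, w_new=-1.4476


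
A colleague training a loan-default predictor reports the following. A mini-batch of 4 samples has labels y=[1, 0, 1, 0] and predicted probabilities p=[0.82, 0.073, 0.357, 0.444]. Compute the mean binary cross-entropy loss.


L[0] = -ln(0.82) = 0.1985
L[1] = -ln(1-0.073) = -ln(0.927) = 0.0758
L[2] = -ln(0.357) = 1.03
L[3] = -ln(1-0.444) = -ln(0.556) = 0.587
mean = (0.1985 + 0.0758 + 1.03 + 0.587)/4 = 0.4728

0.4728


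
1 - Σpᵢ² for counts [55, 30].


Probabilities: [55/85, 30/85] ≈ [0.6471, 0.3529]
Σpᵢ² = (3025 + 900)/85² = 3925/7225
Gini = 1 - Σpᵢ² = 1 - 3925/7225 = 0.4567

0.4567


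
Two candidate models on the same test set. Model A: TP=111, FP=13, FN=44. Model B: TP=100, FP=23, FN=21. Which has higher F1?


Model A: P=111/124=0.8952, R=111/155=0.7161, F1=2PR/(P+R)=2TP/(2TP+FP+FN)=222/279=0.7957
Model B: P=100/123=0.813, R=100/121=0.8264, F1=2PR/(P+R)=2TP/(2TP+FP+FN)=200/244=0.8197
0.7957 < 0.8197 → Model B

Model B


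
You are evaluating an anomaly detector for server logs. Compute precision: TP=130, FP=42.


Precision = TP/(TP+FP)
= 130/(130+42)
= 130/172 = 75.58%

75.58%


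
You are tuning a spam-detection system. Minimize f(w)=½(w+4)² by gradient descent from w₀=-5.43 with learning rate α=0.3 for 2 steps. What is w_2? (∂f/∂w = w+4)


step 1: grad = -5.43+4 = -1.43; w = -5.43 - 0.3·(-1.43) = -5.001
step 2: grad = -5.001+4 = -1.001; w = -5.001 - 0.3·(-1.001) = -4.7007

-4.7007


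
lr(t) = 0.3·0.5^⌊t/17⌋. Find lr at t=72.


n_drops = ⌊72/17⌋ = 4
lr = 0.3·0.5^4 = 0.3·0.0625 = 0.01875

0.01875


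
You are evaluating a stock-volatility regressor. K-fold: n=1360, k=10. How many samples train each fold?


Fold size = 1360/10 = 136
Training per fold = 1360 - 136 = 1224

1224


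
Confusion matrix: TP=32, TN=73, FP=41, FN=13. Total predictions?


Total = TP + TN + FP + FN
= 32 + 73 + 41 + 13
= 159
(Predicted positive: 73, predicted negative: 86)

159


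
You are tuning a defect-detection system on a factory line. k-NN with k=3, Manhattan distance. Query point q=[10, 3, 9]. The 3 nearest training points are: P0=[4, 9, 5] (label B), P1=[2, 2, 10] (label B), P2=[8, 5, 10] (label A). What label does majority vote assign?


d(q,P0) = 16  (label B)
d(q,P1) = 10  (label B)
d(q,P2) = 5  (label A)
Votes: A=1, B=2
Majority → B

B


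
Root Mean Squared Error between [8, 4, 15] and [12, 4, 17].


MSE = 20/3 = 6.6667
RMSE = √(20/3) = 2.582

2.582


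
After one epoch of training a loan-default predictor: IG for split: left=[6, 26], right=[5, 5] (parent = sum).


Parent = [11, 31], H_parent = 0.8296
H_left = 0.6962 (n=32), H_right = 1 (n=10)
H_children = (32/42)·0.6962 + (10/42)·1 = 0.7685
IG = 0.8296 - 0.7685 = 0.0611

0.0611


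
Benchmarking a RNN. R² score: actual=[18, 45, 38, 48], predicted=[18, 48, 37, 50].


ȳ = 37.25
SS_res = Σ(y-ŷ)² = 14
SS_tot = Σ(y-ȳ)² = 546.75
R² = 1 - SS_res/SS_tot = 1 - 0.0256 = 0.9744

0.9744


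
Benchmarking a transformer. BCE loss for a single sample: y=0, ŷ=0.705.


BCE = -[y·ln(p) + (1-y)·ln(1-p)]
= -0 - 1·ln(1-0.705)
= -ln(0.295) = 1.2208

1.2208


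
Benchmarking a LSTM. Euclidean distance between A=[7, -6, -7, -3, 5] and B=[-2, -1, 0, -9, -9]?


d = √((7+ 2)² + (-6+ 1)² + (-7-0)² + (-3+ 9)² + (5+ 9)²)
  = √(81 + 25 + 49 + 36 + 196)
  = √387 = 19.6723

19.6723


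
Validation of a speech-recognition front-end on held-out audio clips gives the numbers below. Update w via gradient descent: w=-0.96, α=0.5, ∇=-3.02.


w_new = w - α·∇
= -0.96 - 0.5·-3.02
= -0.96 + 1.51
= 0.55

0.55


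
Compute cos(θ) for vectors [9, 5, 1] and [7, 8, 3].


A·B = 9·7 + 5·8 + 1·3 = 106
‖A‖ = √107 = 10.3441, ‖B‖ = √122 = 11.0454
cos = 106/(√107·√122) = 106/√13054 = 0.9278

0.9278


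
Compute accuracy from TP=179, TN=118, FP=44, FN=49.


Accuracy = (TP+TN)/(TP+TN+FP+FN)
= (179+118)/(390)
= 297/390 = 76.15%

76.15%


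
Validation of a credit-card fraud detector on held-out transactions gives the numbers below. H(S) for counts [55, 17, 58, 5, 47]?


Probabilities: [55/182, 17/182, 58/182, 5/182, 47/182] ≈ [0.3022, 0.0934, 0.3187, 0.0275, 0.2582]
H = -((55/182)·log₂(55/182) + (17/182)·log₂(17/182) + (58/182)·log₂(58/182) + (5/182)·log₂(5/182) + (47/182)·log₂(47/182))
  = 2.0138 bits

2.0138 bits


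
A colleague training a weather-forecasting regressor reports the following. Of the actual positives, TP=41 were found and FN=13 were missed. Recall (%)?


Recall = TP/(TP+FN)
= 41/(41+13)
= 41/54 = 75.93%

75.93%


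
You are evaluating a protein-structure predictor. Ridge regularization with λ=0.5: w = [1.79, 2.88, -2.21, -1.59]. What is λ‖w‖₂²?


‖w‖₂² = (1.79)² + (2.88)² + (-2.21)² + (-1.59)²
     = 3.2041 + 8.2944 + 4.8841 + 2.5281
     = 18.9107
λ·‖w‖₂² = 0.5·18.9107 = 9.45535

9.45535


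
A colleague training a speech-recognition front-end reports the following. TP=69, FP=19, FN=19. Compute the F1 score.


Precision = 69/88 = 0.7841
Recall = 69/88 = 0.7841
F1 = 2·P·R/(P+R) = 2·TP/(2·TP+FP+FN) = 138/(138+19+19) = 138/176 = 0.7841

0.7841


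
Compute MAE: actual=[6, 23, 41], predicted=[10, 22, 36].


Absolute errors: |6-10|=4, |23-22|=1, |41-36|=5
Sum = 10
MAE = 10/3 = 10/3

10/3


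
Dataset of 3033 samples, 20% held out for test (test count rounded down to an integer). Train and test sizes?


Test = ⌊3033·20/100⌋ = 606
Train = 3033 - 606 = 2427

Train: 2427, Test: 606


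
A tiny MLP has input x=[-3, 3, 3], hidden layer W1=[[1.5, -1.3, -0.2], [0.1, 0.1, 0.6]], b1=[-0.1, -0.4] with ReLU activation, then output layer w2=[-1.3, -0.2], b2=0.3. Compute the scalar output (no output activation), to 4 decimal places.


z1[0] = (1.5)·(-3) + (-1.3)·(3) + (-0.2)·(3) - 0.1 = -9.1
z1[1] = (0.1)·(-3) + (0.1)·(3) + (0.6)·(3) - 0.4 = 1.4
h = ReLU(z1) = [0.0, 1.4]
output = (-1.3)·(0.0) + (-0.2)·(1.4) + 0.3 = 0.02

0.02


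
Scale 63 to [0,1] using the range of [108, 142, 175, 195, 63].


min=63, max=195
(63-63)/(195-63) = 0/132 = 0.0

0.0


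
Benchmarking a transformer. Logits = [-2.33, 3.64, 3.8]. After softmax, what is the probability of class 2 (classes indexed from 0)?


Exponentials: e^-2.33=0.0973, e^3.64=38.0918, e^3.8=44.7012
Sum = 82.8903
Softmax = [0.0012, 0.4595, 0.5393]
p[2] = 44.7012/82.8903 = 0.5393

0.5393


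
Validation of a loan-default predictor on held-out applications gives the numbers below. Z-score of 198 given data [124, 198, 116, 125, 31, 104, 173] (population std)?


μ = 124.4286, σ = 49.2656
z = (198 - 124.4286)/49.2656 = 1.4934

1.4934


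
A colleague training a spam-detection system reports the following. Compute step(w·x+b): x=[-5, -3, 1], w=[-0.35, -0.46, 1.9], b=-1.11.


z = (-5)·(-0.35) + (-3)·(-0.46) + (1)·(1.9) - 1.11
  = 3.92
step(z) = 1 (z≥0)

1


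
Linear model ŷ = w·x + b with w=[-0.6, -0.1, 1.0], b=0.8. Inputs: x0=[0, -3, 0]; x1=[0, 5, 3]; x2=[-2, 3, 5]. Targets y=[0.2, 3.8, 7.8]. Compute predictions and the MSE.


ŷ0 = (-0.6)·(0) + (-0.1)·(-3) + (1.0)·(0) + 0.8 = 1.1
ŷ1 = (-0.6)·(0) + (-0.1)·(5) + (1.0)·(3) + 0.8 = 3.3
ŷ2 = (-0.6)·(-2) + (-0.1)·(3) + (1.0)·(5) + 0.8 = 6.7
errors² = [0.81, 0.25, 1.21]
MSE = 2.2700/3 = 0.7567

0.7567


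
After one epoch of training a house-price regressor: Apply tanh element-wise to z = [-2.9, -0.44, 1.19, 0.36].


tanh(-2.9) = -0.994
tanh(-0.44) = -0.4136
tanh(1.19) = 0.8306
tanh(0.36) = 0.3452
result = [-0.994, -0.4136, 0.8306, 0.3452]

[-0.994, -0.4136, 0.8306, 0.3452]


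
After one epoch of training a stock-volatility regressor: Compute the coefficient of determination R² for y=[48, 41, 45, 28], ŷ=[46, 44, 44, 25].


ȳ = 40.5
SS_res = Σ(y-ŷ)² = 23
SS_tot = Σ(y-ȳ)² = 233
R² = 1 - SS_res/SS_tot = 1 - 0.0987 = 0.9013

0.9013


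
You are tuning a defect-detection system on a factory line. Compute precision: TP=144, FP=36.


Precision = TP/(TP+FP)
= 144/(144+36)
= 144/180 = 80.0%

80.0%


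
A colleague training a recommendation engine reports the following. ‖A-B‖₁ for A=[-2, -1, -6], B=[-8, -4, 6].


d = |-2+ 8| + |-1+ 4| + |-6-6|
  = 6 + 3 + 12
  = 21

21


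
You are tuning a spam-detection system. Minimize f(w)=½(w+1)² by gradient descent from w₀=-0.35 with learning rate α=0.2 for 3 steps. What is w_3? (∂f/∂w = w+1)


step 1: grad = -0.35+1 = 0.65; w = -0.35 - 0.2·(0.65) = -0.48
step 2: grad = -0.48+1 = 0.52; w = -0.48 - 0.2·(0.52) = -0.584
step 3: grad = -0.584+1 = 0.416; w = -0.584 - 0.2·(0.416) = -0.6672

-0.6672


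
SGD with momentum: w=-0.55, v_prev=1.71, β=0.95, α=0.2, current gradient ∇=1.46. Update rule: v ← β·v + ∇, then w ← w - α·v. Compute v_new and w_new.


v_new = 0.95·1.71 + 1.46 = 1.6245 + 1.46 = 3.0845
w_new = -0.55 - 0.2·3.0845 = -0.55 - 0.6169 = -1.1669

v_new=3.0845, w_new=-1.1669


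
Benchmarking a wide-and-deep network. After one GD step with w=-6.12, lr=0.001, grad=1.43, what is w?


w_new = w - α·∇
= -6.12 - 0.001·1.43
= -6.12 - 0.00143
= -6.12143

-6.12143


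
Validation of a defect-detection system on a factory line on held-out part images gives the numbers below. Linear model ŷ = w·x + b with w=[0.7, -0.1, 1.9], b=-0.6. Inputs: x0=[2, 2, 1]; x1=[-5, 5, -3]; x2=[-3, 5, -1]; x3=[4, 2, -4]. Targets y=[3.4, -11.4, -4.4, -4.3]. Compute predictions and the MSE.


ŷ0 = (0.7)·(2) + (-0.1)·(2) + (1.9)·(1) - 0.6 = 2.5
ŷ1 = (0.7)·(-5) + (-0.1)·(5) + (1.9)·(-3) - 0.6 = -10.3
ŷ2 = (0.7)·(-3) + (-0.1)·(5) + (1.9)·(-1) - 0.6 = -5.1
ŷ3 = (0.7)·(4) + (-0.1)·(2) + (1.9)·(-4) - 0.6 = -5.6
errors² = [0.81, 1.21, 0.49, 1.69]
MSE = 4.2000/4 = 1.05

1.05


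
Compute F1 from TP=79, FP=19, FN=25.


Precision = 79/98 = 0.8061
Recall = 79/104 = 0.7596
F1 = 2·P·R/(P+R) = 2·TP/(2·TP+FP+FN) = 158/(158+19+25) = 158/202 = 0.7822

0.7822


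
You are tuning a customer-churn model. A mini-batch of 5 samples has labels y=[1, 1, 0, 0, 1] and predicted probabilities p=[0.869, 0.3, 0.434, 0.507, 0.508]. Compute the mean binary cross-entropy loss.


L[0] = -ln(0.869) = 0.1404
L[1] = -ln(0.3) = 1.204
L[2] = -ln(1-0.434) = -ln(0.566) = 0.5692
L[3] = -ln(1-0.507) = -ln(0.493) = 0.7072
L[4] = -ln(0.508) = 0.6773
mean = (0.1404 + 1.204 + 0.5692 + 0.7072 + 0.6773)/5 = 0.6596

0.6596


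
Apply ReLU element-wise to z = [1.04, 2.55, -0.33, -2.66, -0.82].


ReLU(1.04) = max(0, 1.04) = 1.04
ReLU(2.55) = max(0, 2.55) = 2.55
ReLU(-0.33) = max(0, -0.33) = 0.0
ReLU(-2.66) = max(0, -2.66) = 0.0
ReLU(-0.82) = max(0, -0.82) = 0.0
result = [1.04, 2.55, 0.0, 0.0, 0.0]

[1.04, 2.55, 0.0, 0.0, 0.0]


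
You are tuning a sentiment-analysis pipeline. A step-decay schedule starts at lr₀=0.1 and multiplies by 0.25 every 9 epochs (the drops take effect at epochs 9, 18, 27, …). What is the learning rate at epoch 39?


n_drops = ⌊39/9⌋ = 4
lr = 0.1·0.25^4 = 0.1·0.00390625 = 0.000390625

0.000390625


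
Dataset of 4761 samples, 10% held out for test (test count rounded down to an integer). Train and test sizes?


Test = ⌊4761·10/100⌋ = 476
Train = 4761 - 476 = 4285

Train: 4285, Test: 476


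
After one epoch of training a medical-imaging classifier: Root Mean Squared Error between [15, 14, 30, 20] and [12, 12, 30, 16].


MSE = 29/4 = 7.25
RMSE = √(29/4) = 2.6926

2.6926


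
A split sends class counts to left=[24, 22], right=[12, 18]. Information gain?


Parent = [36, 40], H_parent = 0.998
H_left = 0.9986 (n=46), H_right = 0.971 (n=30)
H_children = (46/76)·0.9986 + (30/76)·0.971 = 0.9877
IG = 0.998 - 0.9877 = 0.0103

0.0103


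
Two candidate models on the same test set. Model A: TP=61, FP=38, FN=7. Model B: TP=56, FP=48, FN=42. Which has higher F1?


Model A: P=61/99=0.6162, R=61/68=0.8971, F1=2PR/(P+R)=2TP/(2TP+FP+FN)=122/167=0.7305
Model B: P=56/104=0.5385, R=56/98=0.5714, F1=2PR/(P+R)=2TP/(2TP+FP+FN)=112/202=0.5545
0.7305 > 0.5545 → Model A

Model A


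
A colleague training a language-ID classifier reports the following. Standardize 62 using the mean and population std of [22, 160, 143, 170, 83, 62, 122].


μ = 108.8571, σ = 50.8511
z = (62 - 108.8571)/50.8511 = -0.9215

-0.9215


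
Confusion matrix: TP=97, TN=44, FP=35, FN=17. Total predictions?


Total = TP + TN + FP + FN
= 97 + 44 + 35 + 17
= 193
(Predicted positive: 132, predicted negative: 61)

193


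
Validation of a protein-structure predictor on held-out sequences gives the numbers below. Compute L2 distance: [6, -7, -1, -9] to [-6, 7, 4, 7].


d = √((6+ 6)² + (-7-7)² + (-1-4)² + (-9-7)²)
  = √(144 + 196 + 25 + 256)
  = √621 = 24.9199

24.9199


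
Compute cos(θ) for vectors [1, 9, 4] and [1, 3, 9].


A·B = 1·1 + 9·3 + 4·9 = 64
‖A‖ = √98 = 9.8995, ‖B‖ = √91 = 9.5394
cos = 64/(√98·√91) = 64/√8918 = 0.6777

0.6777


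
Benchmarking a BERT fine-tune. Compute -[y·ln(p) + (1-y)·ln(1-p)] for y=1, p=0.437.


BCE = -[y·ln(p) + (1-y)·ln(1-p)]
= -1·ln(0.437) - 0
= -ln(0.437) = 0.8278

0.8278


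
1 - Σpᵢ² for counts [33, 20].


Probabilities: [33/53, 20/53] ≈ [0.6226, 0.3774]
Σpᵢ² = (1089 + 400)/53² = 1489/2809
Gini = 1 - Σpᵢ² = 1 - 1489/2809 = 0.4699

0.4699


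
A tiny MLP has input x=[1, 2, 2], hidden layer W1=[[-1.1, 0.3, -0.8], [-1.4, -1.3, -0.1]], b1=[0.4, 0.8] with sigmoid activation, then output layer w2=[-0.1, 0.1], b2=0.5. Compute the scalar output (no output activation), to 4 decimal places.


z1[0] = (-1.1)·(1) + (0.3)·(2) + (-0.8)·(2) + 0.4 = -1.7
z1[1] = (-1.4)·(1) + (-1.3)·(2) + (-0.1)·(2) + 0.8 = -3.4
h = sigmoid(z1) = [0.1545, 0.0323]
output = (-0.1)·(0.1545) + (0.1)·(0.0323) + 0.5 = 0.4878

0.4878


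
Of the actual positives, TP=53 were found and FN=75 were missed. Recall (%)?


Recall = TP/(TP+FN)
= 53/(53+75)
= 53/128 = 41.41%

41.41%


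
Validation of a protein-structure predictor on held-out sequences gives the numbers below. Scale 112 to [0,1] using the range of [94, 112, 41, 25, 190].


min=25, max=190
(112-25)/(190-25) = 87/165 = 0.5273

0.5273


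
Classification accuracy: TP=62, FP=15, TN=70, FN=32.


Accuracy = (TP+TN)/(TP+TN+FP+FN)
= (62+70)/(179)
= 132/179 = 73.74%

73.74%


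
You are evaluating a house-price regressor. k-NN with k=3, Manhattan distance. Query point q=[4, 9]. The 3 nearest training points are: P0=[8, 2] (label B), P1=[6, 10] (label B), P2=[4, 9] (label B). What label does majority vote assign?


d(q,P0) = 11  (label B)
d(q,P1) = 3  (label B)
d(q,P2) = 0  (label B)
Votes: A=0, B=3
Majority → B

B


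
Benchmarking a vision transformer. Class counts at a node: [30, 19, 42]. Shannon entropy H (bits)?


Probabilities: [30/91, 19/91, 42/91] ≈ [0.3297, 0.2088, 0.4615]
H = -((30/91)·log₂(30/91) + (19/91)·log₂(19/91) + (42/91)·log₂(42/91))
  = 1.5144 bits

1.5144 bits


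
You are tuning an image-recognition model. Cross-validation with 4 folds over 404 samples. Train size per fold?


Fold size = 404/4 = 101
Training per fold = 404 - 101 = 303

303


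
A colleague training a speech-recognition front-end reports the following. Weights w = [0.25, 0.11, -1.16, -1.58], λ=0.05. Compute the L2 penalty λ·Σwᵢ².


‖w‖₂² = (0.25)² + (0.11)² + (-1.16)² + (-1.58)²
     = 0.0625 + 0.0121 + 1.3456 + 2.4964
     = 3.9166
λ·‖w‖₂² = 0.05·3.9166 = 0.19583

0.19583


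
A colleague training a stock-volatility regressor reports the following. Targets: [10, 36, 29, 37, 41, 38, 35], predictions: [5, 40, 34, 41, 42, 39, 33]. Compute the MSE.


Squared errors: (10-5)²=25, (36-40)²=16, (29-34)²=25, (37-41)²=16, (41-42)²=1, (38-39)²=1, (35-33)²=4
Sum = 88
MSE = 88/7 = 88/7

88/7


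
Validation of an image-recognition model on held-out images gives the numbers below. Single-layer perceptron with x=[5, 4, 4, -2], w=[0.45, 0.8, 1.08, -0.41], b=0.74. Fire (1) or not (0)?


z = (5)·(0.45) + (4)·(0.8) + (4)·(1.08) + (-2)·(-0.41) + 0.74
  = 11.33
step(z) = 1 (z≥0)

1


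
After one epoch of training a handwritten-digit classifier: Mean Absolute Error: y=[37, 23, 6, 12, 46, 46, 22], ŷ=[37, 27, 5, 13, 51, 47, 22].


Absolute errors: |37-37|=0, |23-27|=4, |6-5|=1, |12-13|=1, |46-51|=5, |46-47|=1, |22-22|=0
Sum = 12
MAE = 12/7 = 12/7

12/7


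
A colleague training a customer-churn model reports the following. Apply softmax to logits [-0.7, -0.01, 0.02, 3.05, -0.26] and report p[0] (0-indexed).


Exponentials: e^-0.7=0.4966, e^-0.01=0.99, e^0.02=1.0202, e^3.05=21.1153, e^-0.26=0.7711
Sum = 24.3932
Softmax = [0.0204, 0.0406, 0.0418, 0.8656, 0.0316]
p[0] = 0.4966/24.3932 = 0.0204

0.0204


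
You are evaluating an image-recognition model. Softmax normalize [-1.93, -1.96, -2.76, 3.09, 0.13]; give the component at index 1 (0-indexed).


Exponentials: e^-1.93=0.1451, e^-1.96=0.1409, e^-2.76=0.0633, e^3.09=21.9771, e^0.13=1.1388
Sum = 23.4652
Softmax = [0.0062, 0.006, 0.0027, 0.9366, 0.0485]
p[1] = 0.1409/23.4652 = 0.006

0.006


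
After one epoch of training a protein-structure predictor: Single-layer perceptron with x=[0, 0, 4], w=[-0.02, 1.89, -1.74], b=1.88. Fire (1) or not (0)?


z = (0)·(-0.02) + (0)·(1.89) + (4)·(-1.74) + 1.88
  = -5.08
step(z) = 0 (z<0)

0


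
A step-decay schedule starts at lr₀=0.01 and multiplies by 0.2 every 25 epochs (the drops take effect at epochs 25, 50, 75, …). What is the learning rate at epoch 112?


n_drops = ⌊112/25⌋ = 4
lr = 0.01·0.2^4 = 0.01·0.0016 = 0.000016

0.000016


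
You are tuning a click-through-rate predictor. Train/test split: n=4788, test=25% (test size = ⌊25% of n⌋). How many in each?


Test = ⌊4788·25/100⌋ = 1197
Train = 4788 - 1197 = 3591

Train: 3591, Test: 1197


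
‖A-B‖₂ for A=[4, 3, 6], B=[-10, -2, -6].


d = √((4+ 10)² + (3+ 2)² + (6+ 6)²)
  = √(196 + 25 + 144)
  = √365 = 19.105

19.105


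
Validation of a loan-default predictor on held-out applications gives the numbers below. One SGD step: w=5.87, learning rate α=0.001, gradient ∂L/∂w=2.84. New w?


w_new = w - α·∇
= 5.87 - 0.001·2.84
= 5.87 - 0.00284
= 5.86716

5.86716


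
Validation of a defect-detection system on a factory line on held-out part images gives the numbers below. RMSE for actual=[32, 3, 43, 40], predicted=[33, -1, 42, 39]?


MSE = 19/4 = 4.75
RMSE = √(19/4) = 2.1794

2.1794


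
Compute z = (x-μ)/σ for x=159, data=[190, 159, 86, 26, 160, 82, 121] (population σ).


μ = 117.7143, σ = 52.6734
z = (159 - 117.7143)/52.6734 = 0.7838

0.7838


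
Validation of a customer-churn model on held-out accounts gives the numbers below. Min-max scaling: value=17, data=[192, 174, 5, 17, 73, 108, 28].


min=5, max=192
(17-5)/(192-5) = 12/187 = 0.0642

0.0642


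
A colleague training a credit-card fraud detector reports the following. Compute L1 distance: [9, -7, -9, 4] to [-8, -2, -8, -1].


d = |9+ 8| + |-7+ 2| + |-9+ 8| + |4+ 1|
  = 17 + 5 + 1 + 5
  = 28

28


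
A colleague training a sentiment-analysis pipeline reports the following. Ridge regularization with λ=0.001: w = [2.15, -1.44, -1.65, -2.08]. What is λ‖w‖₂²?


‖w‖₂² = (2.15)² + (-1.44)² + (-1.65)² + (-2.08)²
     = 4.6225 + 2.0736 + 2.7225 + 4.3264
     = 13.745
λ·‖w‖₂² = 0.001·13.745 = 0.013745

0.013745


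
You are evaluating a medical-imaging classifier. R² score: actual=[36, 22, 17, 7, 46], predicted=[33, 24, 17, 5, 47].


ȳ = 25.6
SS_res = Σ(y-ŷ)² = 18
SS_tot = Σ(y-ȳ)² = 957.2
R² = 1 - SS_res/SS_tot = 1 - 0.0188 = 0.9812

0.9812


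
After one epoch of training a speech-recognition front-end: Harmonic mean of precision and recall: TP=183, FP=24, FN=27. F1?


Precision = 183/207 = 0.8841
Recall = 183/210 = 0.8714
F1 = 2·P·R/(P+R) = 2·TP/(2·TP+FP+FN) = 366/(366+24+27) = 366/417 = 0.8777

0.8777


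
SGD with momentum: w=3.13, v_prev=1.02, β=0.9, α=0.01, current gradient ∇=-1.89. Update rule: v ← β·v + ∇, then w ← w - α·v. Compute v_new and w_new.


v_new = 0.9·1.02 - 1.89 = 0.918 - 1.89 = -0.972
w_new = 3.13 - 0.01·-0.972 = 3.13 + 0.00972 = 3.13972

v_new=-0.972, w_new=3.13972


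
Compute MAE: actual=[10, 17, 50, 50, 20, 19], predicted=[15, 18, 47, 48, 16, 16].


Absolute errors: |10-15|=5, |17-18|=1, |50-47|=3, |50-48|=2, |20-16|=4, |19-16|=3
Sum = 18
MAE = 18/6 = 3

3


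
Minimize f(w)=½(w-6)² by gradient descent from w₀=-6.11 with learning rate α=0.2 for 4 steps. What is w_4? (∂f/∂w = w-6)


step 1: grad = -6.11-6 = -12.11; w = -6.11 - 0.2·(-12.11) = -3.688
step 2: grad = -3.688-6 = -9.688; w = -3.688 - 0.2·(-9.688) = -1.7504
step 3: grad = -1.7504-6 = -7.7504; w = -1.7504 - 0.2·(-7.7504) = -0.20032
step 4: grad = -0.20032-6 = -6.20032; w = -0.20032 - 0.2·(-6.20032) = 1.039744

1.039744


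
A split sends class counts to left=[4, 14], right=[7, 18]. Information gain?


Parent = [11, 32], H_parent = 0.8204
H_left = 0.7642 (n=18), H_right = 0.8555 (n=25)
H_children = (18/43)·0.7642 + (25/43)·0.8555 = 0.8173
IG = 0.8204 - 0.8173 = 0.0031

0.0031


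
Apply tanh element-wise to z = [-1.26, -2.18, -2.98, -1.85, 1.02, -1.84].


tanh(-1.26) = -0.8511
tanh(-2.18) = -0.9748
tanh(-2.98) = -0.9949
tanh(-1.85) = -0.9517
tanh(1.02) = 0.7699
tanh(-1.84) = -0.9508
result = [-0.8511, -0.9748, -0.9949, -0.9517, 0.7699, -0.9508]

[-0.8511, -0.9748, -0.9949, -0.9517, 0.7699, -0.9508]


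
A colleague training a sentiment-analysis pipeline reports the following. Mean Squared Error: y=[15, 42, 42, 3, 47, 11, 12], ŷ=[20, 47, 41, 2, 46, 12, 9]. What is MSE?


Squared errors: (15-20)²=25, (42-47)²=25, (42-41)²=1, (3-2)²=1, (47-46)²=1, (11-12)²=1, (12-9)²=9
Sum = 63
MSE = 63/7 = 9

9


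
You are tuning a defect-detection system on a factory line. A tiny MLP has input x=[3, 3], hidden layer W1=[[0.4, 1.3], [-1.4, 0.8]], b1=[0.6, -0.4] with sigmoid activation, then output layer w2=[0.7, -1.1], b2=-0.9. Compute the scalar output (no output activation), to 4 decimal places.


z1[0] = (0.4)·(3) + (1.3)·(3) + 0.6 = 5.7
z1[1] = (-1.4)·(3) + (0.8)·(3) - 0.4 = -2.2
h = sigmoid(z1) = [0.9967, 0.0998]
output = (0.7)·(0.9967) + (-1.1)·(0.0998) - 0.9 = -0.3121

-0.3121


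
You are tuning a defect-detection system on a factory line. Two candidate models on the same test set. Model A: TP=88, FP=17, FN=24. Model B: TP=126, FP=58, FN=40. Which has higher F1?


Model A: P=88/105=0.8381, R=88/112=0.7857, F1=2PR/(P+R)=2TP/(2TP+FP+FN)=176/217=0.8111
Model B: P=126/184=0.6848, R=126/166=0.759, F1=2PR/(P+R)=2TP/(2TP+FP+FN)=252/350=0.72
0.8111 > 0.72 → Model A

Model A


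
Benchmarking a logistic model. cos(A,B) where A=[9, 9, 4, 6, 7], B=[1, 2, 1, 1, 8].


A·B = 9·1 + 9·2 + 4·1 + 6·1 + 7·8 = 93
‖A‖ = √263 = 16.2173, ‖B‖ = √71 = 8.4261
cos = 93/(√263·√71) = 93/√18673 = 0.6806

0.6806


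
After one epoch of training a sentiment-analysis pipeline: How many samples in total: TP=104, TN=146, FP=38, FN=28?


Total = TP + TN + FP + FN
= 104 + 146 + 38 + 28
= 316
(Predicted positive: 142, predicted negative: 174)

316


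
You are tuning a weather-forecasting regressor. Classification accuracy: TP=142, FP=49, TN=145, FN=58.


Accuracy = (TP+TN)/(TP+TN+FP+FN)
= (142+145)/(394)
= 287/394 = 72.84%

72.84%


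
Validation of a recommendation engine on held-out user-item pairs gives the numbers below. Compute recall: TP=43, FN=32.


Recall = TP/(TP+FN)
= 43/(43+32)
= 43/75 = 57.33%

57.33%


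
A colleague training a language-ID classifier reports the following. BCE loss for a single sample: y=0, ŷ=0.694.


BCE = -[y·ln(p) + (1-y)·ln(1-p)]
= -0 - 1·ln(1-0.694)
= -ln(0.306) = 1.1842

1.1842


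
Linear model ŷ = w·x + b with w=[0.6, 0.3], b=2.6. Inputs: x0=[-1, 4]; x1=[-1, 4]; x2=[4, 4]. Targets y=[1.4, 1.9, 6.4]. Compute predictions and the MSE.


ŷ0 = (0.6)·(-1) + (0.3)·(4) + 2.6 = 3.2
ŷ1 = (0.6)·(-1) + (0.3)·(4) + 2.6 = 3.2
ŷ2 = (0.6)·(4) + (0.3)·(4) + 2.6 = 6.2
errors² = [3.24, 1.69, 0.04]
MSE = 4.9700/3 = 1.6567

1.6567


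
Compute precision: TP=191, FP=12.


Precision = TP/(TP+FP)
= 191/(191+12)
= 191/203 = 94.09%

94.09%


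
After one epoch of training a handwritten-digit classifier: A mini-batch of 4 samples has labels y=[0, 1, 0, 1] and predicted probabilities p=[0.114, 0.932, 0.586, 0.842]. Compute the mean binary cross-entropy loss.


L[0] = -ln(1-0.114) = -ln(0.886) = 0.121
L[1] = -ln(0.932) = 0.0704
L[2] = -ln(1-0.586) = -ln(0.414) = 0.8819
L[3] = -ln(0.842) = 0.172
mean = (0.121 + 0.0704 + 0.8819 + 0.172)/4 = 0.3113

0.3113


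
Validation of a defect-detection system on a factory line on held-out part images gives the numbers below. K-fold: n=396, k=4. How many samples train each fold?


Fold size = 396/4 = 99
Training per fold = 396 - 99 = 297

297


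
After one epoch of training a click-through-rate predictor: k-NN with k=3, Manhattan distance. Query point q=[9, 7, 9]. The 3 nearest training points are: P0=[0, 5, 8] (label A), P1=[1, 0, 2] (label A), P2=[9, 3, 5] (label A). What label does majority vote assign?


d(q,P0) = 12  (label A)
d(q,P1) = 22  (label A)
d(q,P2) = 8  (label A)
Votes: A=3, B=0
Majority → A

A


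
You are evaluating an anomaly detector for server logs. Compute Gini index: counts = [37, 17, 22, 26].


Probabilities: [37/102, 17/102, 22/102, 26/102] ≈ [0.3627, 0.1667, 0.2157, 0.2549]
Σpᵢ² = (1369 + 289 + 484 + 676)/102² = 2818/10404
Gini = 1 - Σpᵢ² = 1 - 2818/10404 = 0.7291

0.7291


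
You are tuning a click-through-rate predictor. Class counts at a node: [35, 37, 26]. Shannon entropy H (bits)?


Probabilities: [35/98, 37/98, 26/98] ≈ [0.3571, 0.3776, 0.2653]
H = -((35/98)·log₂(35/98) + (37/98)·log₂(37/98) + (26/98)·log₂(26/98))
  = 1.5689 bits

1.5689 bits


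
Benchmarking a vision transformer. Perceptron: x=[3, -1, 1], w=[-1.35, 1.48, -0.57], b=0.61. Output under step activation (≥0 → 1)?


z = (3)·(-1.35) + (-1)·(1.48) + (1)·(-0.57) + 0.61
  = -5.49
step(z) = 0 (z<0)

0


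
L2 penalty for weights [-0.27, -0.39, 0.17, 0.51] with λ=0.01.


‖w‖₂² = (-0.27)² + (-0.39)² + (0.17)² + (0.51)²
     = 0.0729 + 0.1521 + 0.0289 + 0.2601
     = 0.514
λ·‖w‖₂² = 0.01·0.514 = 0.00514

0.00514


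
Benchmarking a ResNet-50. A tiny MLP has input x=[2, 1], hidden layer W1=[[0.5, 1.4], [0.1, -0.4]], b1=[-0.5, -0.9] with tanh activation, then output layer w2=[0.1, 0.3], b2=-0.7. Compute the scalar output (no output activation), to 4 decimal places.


z1[0] = (0.5)·(2) + (1.4)·(1) - 0.5 = 1.9
z1[1] = (0.1)·(2) + (-0.4)·(1) - 0.9 = -1.1
h = tanh(z1) = [0.9562, -0.8005]
output = (0.1)·(0.9562) + (0.3)·(-0.8005) - 0.7 = -0.8445

-0.8445


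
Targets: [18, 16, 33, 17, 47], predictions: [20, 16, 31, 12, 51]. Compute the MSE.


Squared errors: (18-20)²=4, (16-16)²=0, (33-31)²=4, (17-12)²=25, (47-51)²=16
Sum = 49
MSE = 49/5 = 49/5

49/5


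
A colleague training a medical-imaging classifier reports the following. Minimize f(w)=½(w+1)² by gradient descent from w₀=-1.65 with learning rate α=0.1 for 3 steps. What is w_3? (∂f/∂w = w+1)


step 1: grad = -1.65+1 = -0.65; w = -1.65 - 0.1·(-0.65) = -1.585
step 2: grad = -1.585+1 = -0.585; w = -1.585 - 0.1·(-0.585) = -1.5265
step 3: grad = -1.5265+1 = -0.5265; w = -1.5265 - 0.1·(-0.5265) = -1.47385

-1.47385
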